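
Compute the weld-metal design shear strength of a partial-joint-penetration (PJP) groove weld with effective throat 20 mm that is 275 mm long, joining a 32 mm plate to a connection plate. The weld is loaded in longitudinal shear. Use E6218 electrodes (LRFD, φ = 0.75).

E62XX → F_EXX = 620 MPa.
Effective throat (given) t_e = 20 mm.
A_we = 20 × 275 = 5500 mm².
F_nw = 0.6 F_EXX = 372 MPa.
φR_n = 0.75 × 372 × 5500 × 10⁻³ = 1534 kN.

φR_n ≈ 1530 kN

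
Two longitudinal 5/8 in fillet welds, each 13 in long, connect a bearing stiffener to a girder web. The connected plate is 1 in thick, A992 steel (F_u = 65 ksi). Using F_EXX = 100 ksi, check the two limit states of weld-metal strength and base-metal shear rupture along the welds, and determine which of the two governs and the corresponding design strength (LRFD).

φR_n ≈ 517 kips (weld metal governs)

t_e = 0.707 × 0.625 = 0.4419 in; L = 26 in.
Weld metal: φR_n = 0.75 × 0.6 × 100 × 0.4419 × 26 = 517 kips.
Base metal (shear rupture): φR_n = 0.75 × 0.6 × 65 × 1 × 26 = 760.5 kips.
Governing: weld metal.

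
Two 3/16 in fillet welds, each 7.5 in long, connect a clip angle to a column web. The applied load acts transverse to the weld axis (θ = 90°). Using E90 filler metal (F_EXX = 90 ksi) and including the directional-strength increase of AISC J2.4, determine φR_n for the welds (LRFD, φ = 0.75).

φR_n ≈ 121 kip

t_e = 0.707 × 0.1875 = 0.1326 in; A_we = 0.1326 × 15 = 1.988 in².
Directional factor: 1.0 + 0.5 sin^1.5(90°) = 1.5.
F_nw = 0.6 × 90 × 1.5 = 81 ksi.
φR_n = 0.75 × 81 × 1.988 = 120.8 kip.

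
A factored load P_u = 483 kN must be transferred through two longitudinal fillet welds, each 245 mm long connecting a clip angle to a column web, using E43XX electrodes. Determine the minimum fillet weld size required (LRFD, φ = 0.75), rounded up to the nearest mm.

E43XX → F_EXX = 430 MPa.
Total weld length L = 490 mm.
Required throat t_e = P_u / (φ × 0.6 F_EXX × L) = 483 / (0.75 × 0.6 × 430 × 490 × 10⁻³) = 5.094 mm.
Required leg w = t_e / 0.707 = 7.205 mm → use 8 mm.

w = 8 mm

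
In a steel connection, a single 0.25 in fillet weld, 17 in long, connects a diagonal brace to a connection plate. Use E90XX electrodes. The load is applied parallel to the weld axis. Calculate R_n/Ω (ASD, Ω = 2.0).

R_n/Ω ≈ 81.1 kip

E90XX → F_EXX = 90 ksi.
Effective throat t_e = 0.707 × 0.25 = 0.1767 in.
Total length L = 17 in; A_we = 0.1767 × 17 = 3.005 in².
F_nw = 0.6 F_EXX = 0.6 × 90 = 54 ksi.
R_n = 54 × 3.005 = 162.3 kip; R_n/Ω = 162.3/2.0 = 81.13 kip.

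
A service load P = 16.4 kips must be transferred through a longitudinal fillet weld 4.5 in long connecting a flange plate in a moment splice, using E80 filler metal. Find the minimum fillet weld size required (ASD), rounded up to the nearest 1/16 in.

E80XX → F_EXX = 80 ksi.
Total weld length L = 4.5 in.
Required throat t_e = P × Ω / (0.6 F_EXX × L) = 16.4 × 2.0 / (0.6 × 80 × 4.5) = 0.1519 in.
Required leg w = t_e / 0.707 = 0.2148 in → use 1/4 in.

w = 1/4 in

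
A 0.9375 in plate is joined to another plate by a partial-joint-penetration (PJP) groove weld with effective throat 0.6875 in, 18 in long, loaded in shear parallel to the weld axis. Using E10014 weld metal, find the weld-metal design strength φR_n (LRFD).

φR_n ≈ 557 kips

E100XX → F_EXX = 100 ksi.
Effective throat (given) t_e = 0.6875 in.
A_we = 0.6875 × 18 = 12.38 in².
F_nw = 0.6 F_EXX = 60 ksi.
φR_n = 0.75 × 60 × 12.38 = 556.9 kips.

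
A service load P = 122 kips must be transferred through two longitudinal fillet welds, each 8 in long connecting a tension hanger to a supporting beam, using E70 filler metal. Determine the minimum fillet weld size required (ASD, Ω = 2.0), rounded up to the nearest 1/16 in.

w = 9/16 in

E70XX → F_EXX = 70 ksi.
Total weld length L = 16 in.
Required throat t_e = P × Ω / (0.6 F_EXX × L) = 122 × 2.0 / (0.6 × 70 × 16) = 0.3631 in.
Required leg w = t_e / 0.707 = 0.5136 in → use 9/16 in.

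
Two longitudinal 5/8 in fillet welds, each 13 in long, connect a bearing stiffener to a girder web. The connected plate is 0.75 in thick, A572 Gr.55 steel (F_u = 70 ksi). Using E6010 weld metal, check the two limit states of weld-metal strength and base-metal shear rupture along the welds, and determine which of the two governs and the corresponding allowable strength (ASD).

R_n/Ω ≈ 207 kip (weld metal governs)

E60XX → F_EXX = 60 ksi.
t_e = 0.707 × 0.625 = 0.4419 in; L = 26 in.
Weld metal: R_n/Ω = (1/2.0) × 0.6 × 60 × 0.4419 × 26 = 206.8 kip.
Base metal (shear rupture): R_n/Ω = (1/2.0) × 0.6 × 70 × 0.75 × 26 = 409.5 kip.
Governing: weld metal.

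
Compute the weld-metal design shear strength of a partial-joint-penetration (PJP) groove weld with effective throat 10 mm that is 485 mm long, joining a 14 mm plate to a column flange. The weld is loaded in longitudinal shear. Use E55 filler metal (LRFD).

φR_n ≈ 1200 kN

E55XX → F_EXX = 550 MPa.
Effective throat (given) t_e = 10 mm.
A_we = 10 × 485 = 4850 mm².
F_nw = 0.6 F_EXX = 330 MPa.
φR_n = 0.75 × 330 × 4850 × 10⁻³ = 1200 kN.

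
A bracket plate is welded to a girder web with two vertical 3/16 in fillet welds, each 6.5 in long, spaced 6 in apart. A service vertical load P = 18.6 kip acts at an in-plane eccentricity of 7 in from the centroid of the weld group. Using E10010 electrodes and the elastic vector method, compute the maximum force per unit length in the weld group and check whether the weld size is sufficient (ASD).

E100XX → F_EXX = 100 ksi.
Total weld length L_w = 13 in. Treat welds as unit-width lines.
Polar moment about centroid: J = 2[d³/12 + d(b/2)²] = 2[6.5³/12 + 6.5×3²] = 162.8 in³.
Direct shear f_v = P/L_w = 18.6 / 13 = 1.431 kip/in (vertical).
Torsion M = P·e = 18.6 × 7 = 130.2 kip·in.
Critical point at (x, y) = (3, 3.25) from centroid. f_tx = M·y/J = 2.6 kip/in; f_ty = M·x/J = 2.4 kip/in.
Resultant f_max = √[f_tx² + (f_v + f_ty)²] = √[2.6² + (1.431 + 2.4)²] = 4.629 kip/in.
Capacity per unit length: r_n/Ω = (1/2.0) × 0.6 × 100 × (0.707 × 0.1875) = 3.977 kip/in.
4.629 > 3.977 → NOT adequate.

f_max ≈ 4.63 kip/in; NOT adequate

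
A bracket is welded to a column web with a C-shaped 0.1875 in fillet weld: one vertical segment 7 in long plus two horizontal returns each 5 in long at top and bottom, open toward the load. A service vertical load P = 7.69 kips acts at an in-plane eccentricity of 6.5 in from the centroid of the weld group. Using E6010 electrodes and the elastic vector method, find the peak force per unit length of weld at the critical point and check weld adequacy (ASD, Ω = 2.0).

f_max ≈ 1.61 kip/in; adequate

E60XX → F_EXX = 60 ksi.
Total weld length L_w = 17 in. Treat welds as unit-width lines.
Centroid: x̄ = 2×5×2.5 / 17 = 1.471 in from the vertical weld.
Polar moment about centroid: J = I_x + I_y = [7³/12 + 2×5×3.5²] + [7×1.471² + 2(5³/12 + 5×1.029²)] = 197.7 in³.
Direct shear f_v = P/L_w = 7.69 / 17 = 0.4524 kip/in (vertical).
Torsion M = P·e = 7.69 × 6.5 = 49.985 kip·in.
Critical point at (x, y) = (3.529, 3.5) from centroid. f_tx = M·y/J = 0.8851 kip/in; f_ty = M·x/J = 0.8926 kip/in.
Resultant f_max = √[f_tx² + (f_v + f_ty)²] = √[0.8851² + (0.4524 + 0.8926)²] = 1.61 kip/in.
Capacity per unit length: r_n/Ω = (1/2.0) × 0.6 × 60 × (0.707 × 0.1875) = 2.386 kip/in.
1.61 ≤ 2.386 → adequate.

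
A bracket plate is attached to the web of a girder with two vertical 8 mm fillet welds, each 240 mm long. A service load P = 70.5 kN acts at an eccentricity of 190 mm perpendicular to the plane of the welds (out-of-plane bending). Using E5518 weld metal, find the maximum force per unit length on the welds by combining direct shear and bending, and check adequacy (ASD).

f_max ≈ 713 N/mm; adequate

E55XX → F_EXX = 550 MPa.
L_w = 2 × 240 = 480 mm; section modulus (unit throat) S = 2 × L²/6 = 19200 mm².
Direct shear f_v = P/L_w = 70.5×10³/480 = 146.9 N/mm.
Moment M = P × e = 70.5×10³ × 190 = 13395000 N·mm; bending f_b = M/S = 697.7 N/mm.
f_max = √(f_v² + f_b²) = √(146.9² + 697.7²) = 712.9 N/mm.
r_n/Ω = (1/2.0) × 0.6 × 550 × (0.707 × 8) = 933.2 N/mm → adequate.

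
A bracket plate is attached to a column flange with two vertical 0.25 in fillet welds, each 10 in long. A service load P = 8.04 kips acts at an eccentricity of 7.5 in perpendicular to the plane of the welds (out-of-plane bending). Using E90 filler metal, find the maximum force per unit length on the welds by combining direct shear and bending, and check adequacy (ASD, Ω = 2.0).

E90XX → F_EXX = 90 ksi.
L_w = 2 × 10 = 20 in; section modulus (unit throat) S = 2 × L²/6 = 33.33 in².
Direct shear f_v = P/L_w = 8.04/20 = 0.402 kip/in.
Moment M = P × e = 8.04 × 7.5 = 60.3 kip·in; bending f_b = M/S = 1.809 kip/in.
f_max = √(f_v² + f_b²) = √(0.402² + 1.809²) = 1.853 kip/in.
r_n/Ω = (1/2.0) × 0.6 × 90 × (0.707 × 0.25) = 4.772 kip/in → adequate.

f_max ≈ 1.85 kip/in; adequate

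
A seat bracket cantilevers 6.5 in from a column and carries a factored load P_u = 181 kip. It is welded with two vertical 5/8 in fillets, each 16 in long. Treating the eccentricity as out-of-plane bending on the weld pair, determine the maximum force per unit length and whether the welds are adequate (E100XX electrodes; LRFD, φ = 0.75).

f_max ≈ 14.9 kip/in; adequate

E100XX → F_EXX = 100 ksi.
L_w = 2 × 16 = 32 in; section modulus (unit throat) S = 2 × L²/6 = 85.33 in².
Direct shear f_v = P/L_w = 181/32 = 5.656 kip/in.
Moment M = P × e = 181 × 6.5 = 1176.5 kip·in; bending f_b = M/S = 13.79 kip/in.
f_max = √(f_v² + f_b²) = √(5.656² + 13.79²) = 14.9 kip/in.
φr_n = 0.75 × 0.6 × 100 × (0.707 × 0.625) = 19.88 kip/in → adequate.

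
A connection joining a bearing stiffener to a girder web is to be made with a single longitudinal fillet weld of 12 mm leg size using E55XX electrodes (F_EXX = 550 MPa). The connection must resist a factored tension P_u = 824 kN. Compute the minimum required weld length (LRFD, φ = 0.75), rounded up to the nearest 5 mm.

Throat t_e = 0.707 × 12 = 8.484 mm.
φr_n = 0.75 × 0.6 × 550 × 8.484 × 10⁻³ = 2.1 kN/mm.
L_req = P_u / φr_n = 824 / 2.1 = 392.4 mm total.
Round up → use L = 395 mm.

L = 395 mm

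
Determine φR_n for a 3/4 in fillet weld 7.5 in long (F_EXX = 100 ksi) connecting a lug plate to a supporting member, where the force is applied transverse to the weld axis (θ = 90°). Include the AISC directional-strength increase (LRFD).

t_e = 0.707 × 0.75 = 0.5302 in; A_we = 0.5302 × 7.5 = 3.977 in².
Directional factor: 1.0 + 0.5 sin^1.5(90°) = 1.5.
F_nw = 0.6 × 100 × 1.5 = 90 ksi.
φR_n = 0.75 × 90 × 3.977 = 268.4 kips.

φR_n ≈ 268 kips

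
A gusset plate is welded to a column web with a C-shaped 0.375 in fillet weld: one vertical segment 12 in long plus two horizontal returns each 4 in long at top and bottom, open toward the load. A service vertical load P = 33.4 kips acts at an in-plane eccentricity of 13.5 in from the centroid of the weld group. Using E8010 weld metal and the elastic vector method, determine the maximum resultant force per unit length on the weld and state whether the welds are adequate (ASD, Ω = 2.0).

E80XX → F_EXX = 80 ksi.
Total weld length L_w = 20 in. Treat welds as unit-width lines.
Centroid: x̄ = 2×4×2 / 20 = 0.8 in from the vertical weld.
Polar moment about centroid: J = I_x + I_y = [12³/12 + 2×4×6²] + [12×0.8² + 2(4³/12 + 4×1.2²)] = 461.9 in³.
Direct shear f_v = P/L_w = 33.4 / 20 = 1.67 kip/in (vertical).
Torsion M = P·e = 33.4 × 13.5 = 450.9 kip·in.
Critical point at (x, y) = (3.2, 6) from centroid. f_tx = M·y/J = 5.858 kip/in; f_ty = M·x/J = 3.124 kip/in.
Resultant f_max = √[f_tx² + (f_v + f_ty)²] = √[5.858² + (1.67 + 3.124)²] = 7.569 kip/in.
Capacity per unit length: r_n/Ω = (1/2.0) × 0.6 × 80 × (0.707 × 0.375) = 6.363 kip/in.
7.569 > 6.363 → NOT adequate.

f_max ≈ 7.57 kip/in; NOT adequate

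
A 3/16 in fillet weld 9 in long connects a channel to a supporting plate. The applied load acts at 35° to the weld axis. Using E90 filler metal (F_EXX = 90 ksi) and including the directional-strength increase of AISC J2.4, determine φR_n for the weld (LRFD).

t_e = 0.707 × 0.1875 = 0.1326 in; A_we = 0.1326 × 9 = 1.193 in².
Directional factor: 1.0 + 0.5 sin^1.5(35°) = 1.217.
F_nw = 0.6 × 90 × 1.217 = 65.73 ksi.
φR_n = 0.75 × 65.73 × 1.193 = 58.81 kip.

φR_n ≈ 58.8 kip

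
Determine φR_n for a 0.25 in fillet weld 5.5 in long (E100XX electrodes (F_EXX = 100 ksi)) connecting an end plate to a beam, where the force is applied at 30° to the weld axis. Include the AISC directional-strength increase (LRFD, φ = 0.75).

t_e = 0.707 × 0.25 = 0.1767 in; A_we = 0.1767 × 5.5 = 0.9721 in².
Directional factor: 1.0 + 0.5 sin^1.5(30°) = 1.177.
F_nw = 0.6 × 100 × 1.177 = 70.61 ksi.
φR_n = 0.75 × 70.61 × 0.9721 = 51.48 kips.

φR_n ≈ 51.5 kips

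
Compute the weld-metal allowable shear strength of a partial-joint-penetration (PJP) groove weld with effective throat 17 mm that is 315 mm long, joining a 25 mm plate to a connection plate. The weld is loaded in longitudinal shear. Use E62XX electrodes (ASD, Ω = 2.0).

E62XX → F_EXX = 620 MPa.
Effective throat (given) t_e = 17 mm.
A_we = 17 × 315 = 5355 mm².
F_nw = 0.6 F_EXX = 372 MPa.
R_n/Ω = (372 × 5355) / 2.0 × 10⁻³ = 996 kN.

R_n/Ω ≈ 996 kN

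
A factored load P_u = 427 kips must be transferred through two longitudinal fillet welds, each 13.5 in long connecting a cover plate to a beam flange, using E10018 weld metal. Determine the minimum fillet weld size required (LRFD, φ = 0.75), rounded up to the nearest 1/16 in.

E100XX → F_EXX = 100 ksi.
Total weld length L = 27 in.
Required throat t_e = P_u / (φ × 0.6 F_EXX × L) = 427 / (0.75 × 0.6 × 100 × 27) = 0.3514 in.
Required leg w = t_e / 0.707 = 0.4971 in → use 1/2 in.

w = 1/2 in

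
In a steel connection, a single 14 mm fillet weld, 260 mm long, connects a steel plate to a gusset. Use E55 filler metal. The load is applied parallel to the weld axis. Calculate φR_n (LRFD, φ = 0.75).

E55XX → F_EXX = 550 MPa.
Effective throat t_e = 0.707 × 14 = 9.898 mm.
Total length L = 260 mm; A_we = 9.898 × 260 = 2573 mm².
F_nw = 0.6 F_EXX = 0.6 × 550 = 330 MPa.
φR_n = 0.75 × 330 × 2573 × 10⁻³ = 636.9 kN.

φR_n ≈ 637 kN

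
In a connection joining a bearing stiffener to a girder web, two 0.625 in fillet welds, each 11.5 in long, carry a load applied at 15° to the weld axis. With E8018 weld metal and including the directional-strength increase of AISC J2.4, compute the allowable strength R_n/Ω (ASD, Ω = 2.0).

E80XX → F_EXX = 80 ksi.
t_e = 0.707 × 0.625 = 0.4419 in; A_we = 0.4419 × 23 = 10.16 in².
Directional factor: 1.0 + 0.5 sin^1.5(15°) = 1.066.
F_nw = 0.6 × 80 × 1.066 = 51.16 ksi.
R_n/Ω = (51.16 × 10.16) / 2.0 = 260 kips.

R_n/Ω ≈ 260 kips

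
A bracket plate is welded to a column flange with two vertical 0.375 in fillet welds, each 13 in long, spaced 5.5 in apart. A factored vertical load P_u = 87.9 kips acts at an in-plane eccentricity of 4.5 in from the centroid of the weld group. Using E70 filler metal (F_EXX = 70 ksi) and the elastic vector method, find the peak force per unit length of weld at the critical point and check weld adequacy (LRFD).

f_max ≈ 7.01 kip/in; adequate

Total weld length L_w = 26 in. Treat welds as unit-width lines.
Polar moment about centroid: J = 2[d³/12 + d(b/2)²] = 2[13³/12 + 13×2.75²] = 562.8 in³.
Direct shear f_v = P/L_w = 87.9 / 26 = 3.381 kip/in (vertical).
Torsion M = P·e = 87.9 × 4.5 = 395.55 kip·in.
Critical point at (x, y) = (2.75, 6.5) from centroid. f_tx = M·y/J = 4.568 kip/in; f_ty = M·x/J = 1.933 kip/in.
Resultant f_max = √[f_tx² + (f_v + f_ty)²] = √[4.568² + (3.381 + 1.933)²] = 7.007 kip/in.
Capacity per unit length: φr_n = 0.75 × 0.6 × 70 × (0.707 × 0.375) = 8.351 kip/in.
7.007 ≤ 8.351 → adequate.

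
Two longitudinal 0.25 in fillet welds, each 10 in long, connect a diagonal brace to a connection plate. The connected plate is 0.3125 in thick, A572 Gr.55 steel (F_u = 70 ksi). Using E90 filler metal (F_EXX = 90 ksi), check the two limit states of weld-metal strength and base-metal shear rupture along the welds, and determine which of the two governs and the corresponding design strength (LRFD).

t_e = 0.707 × 0.25 = 0.1767 in; L = 20 in.
Weld metal: φR_n = 0.75 × 0.6 × 90 × 0.1767 × 20 = 143.2 kip.
Base metal (shear rupture): φR_n = 0.75 × 0.6 × 70 × 0.3125 × 20 = 196.9 kip.
Governing: weld metal.

φR_n ≈ 143 kip (weld metal governs)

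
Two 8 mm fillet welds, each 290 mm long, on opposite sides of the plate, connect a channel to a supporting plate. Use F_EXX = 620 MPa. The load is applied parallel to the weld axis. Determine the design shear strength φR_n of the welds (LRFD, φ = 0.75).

φR_n ≈ 915 kN

Effective throat t_e = 0.707 × 8 = 5.656 mm.
Total length L = 580 mm; A_we = 5.656 × 580 = 3280 mm².
F_nw = 0.6 F_EXX = 0.6 × 620 = 372 MPa.
φR_n = 0.75 × 372 × 3280 × 10⁻³ = 915.3 kN.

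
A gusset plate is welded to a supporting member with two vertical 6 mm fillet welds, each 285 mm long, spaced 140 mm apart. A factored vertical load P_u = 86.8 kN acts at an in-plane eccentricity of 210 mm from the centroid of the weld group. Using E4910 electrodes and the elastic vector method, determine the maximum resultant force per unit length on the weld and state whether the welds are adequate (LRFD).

f_max ≈ 521 N/mm; adequate

E49XX → F_EXX = 490 MPa.
Total weld length L_w = 570 mm. Treat welds as unit-width lines.
Polar moment about centroid: J = 2[d³/12 + d(b/2)²] = 2[285³/12 + 285×70²] = 6651000 mm³.
Direct shear f_v = P/L_w = 86.8×10³ / 570 = 152.3 N/mm (vertical).
Torsion M = P·e = 86.8×10³ × 210 = 18228000 N·mm.
Critical point at (x, y) = (70, 142.5) from centroid. f_tx = M·y/J = 390.5 N/mm; f_ty = M·x/J = 191.8 N/mm.
Resultant f_max = √[f_tx² + (f_v + f_ty)²] = √[390.5² + (152.3 + 191.8)²] = 520.5 N/mm.
Capacity per unit length: φr_n = 0.75 × 0.6 × 490 × (0.707 × 6) = 935.4 N/mm.
520.5 ≤ 935.4 → adequate.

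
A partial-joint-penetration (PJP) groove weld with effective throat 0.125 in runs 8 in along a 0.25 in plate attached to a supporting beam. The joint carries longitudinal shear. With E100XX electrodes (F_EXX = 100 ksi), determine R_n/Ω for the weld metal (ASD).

R_n/Ω ≈ 30 kip

Effective throat (given) t_e = 0.125 in.
A_we = 0.125 × 8 = 1 in².
F_nw = 0.6 F_EXX = 60 ksi.
R_n/Ω = (60 × 1) / 2.0 = 30 kip.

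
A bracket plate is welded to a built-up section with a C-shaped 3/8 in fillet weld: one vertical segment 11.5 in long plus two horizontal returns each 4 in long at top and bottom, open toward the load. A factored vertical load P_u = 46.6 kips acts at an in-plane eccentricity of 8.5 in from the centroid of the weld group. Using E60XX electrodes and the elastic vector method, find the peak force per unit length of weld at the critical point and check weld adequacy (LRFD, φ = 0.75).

E60XX → F_EXX = 60 ksi.
Total weld length L_w = 19.5 in. Treat welds as unit-width lines.
Centroid: x̄ = 2×4×2 / 19.5 = 0.8205 in from the vertical weld.
Polar moment about centroid: J = I_x + I_y = [11.5³/12 + 2×4×5.75²] + [11.5×0.8205² + 2(4³/12 + 4×1.179²)] = 420.8 in³.
Direct shear f_v = P/L_w = 46.6 / 19.5 = 2.39 kip/in (vertical).
Torsion M = P·e = 46.6 × 8.5 = 396.1 kip·in.
Critical point at (x, y) = (3.179, 5.75) from centroid. f_tx = M·y/J = 5.413 kip/in; f_ty = M·x/J = 2.993 kip/in.
Resultant f_max = √[f_tx² + (f_v + f_ty)²] = √[5.413² + (2.39 + 2.993)²] = 7.634 kip/in.
Capacity per unit length: φr_n = 0.75 × 0.6 × 60 × (0.707 × 0.375) = 7.158 kip/in.
7.634 > 7.158 → NOT adequate.

f_max ≈ 7.63 kip/in; NOT adequate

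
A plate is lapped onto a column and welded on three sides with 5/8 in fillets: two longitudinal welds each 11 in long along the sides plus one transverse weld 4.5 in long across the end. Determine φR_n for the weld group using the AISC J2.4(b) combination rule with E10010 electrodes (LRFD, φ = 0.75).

φR_n ≈ 527 kip

E100XX → F_EXX = 100 ksi.
t_e = 0.707 × 0.625 = 0.4419 in.
R_nwl = 0.6 × 100 × 0.4419 × 22 = 583.3 kip (longitudinal, 2 welds).
R_nwt = 0.6 × 100 × 0.4419 × 4.5 = 119.3 kip (transverse, base value).
(i) R_nwl + R_nwt = 702.6 kip; (ii) 0.85 R_nwl + 1.5 R_nwt = 674.7 kip.
R_n = max = 702.6 kip [governs: (i)]; φR_n = 526.9 kip.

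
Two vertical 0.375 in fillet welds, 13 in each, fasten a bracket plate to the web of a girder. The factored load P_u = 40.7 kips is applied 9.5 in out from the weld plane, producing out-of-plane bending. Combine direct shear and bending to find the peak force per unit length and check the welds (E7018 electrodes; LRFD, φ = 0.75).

f_max ≈ 7.04 kip/in; adequate

E70XX → F_EXX = 70 ksi.
L_w = 2 × 13 = 26 in; section modulus (unit throat) S = 2 × L²/6 = 56.33 in².
Direct shear f_v = P/L_w = 40.7/26 = 1.565 kip/in.
Moment M = P × e = 40.7 × 9.5 = 386.65 kip·in; bending f_b = M/S = 6.864 kip/in.
f_max = √(f_v² + f_b²) = √(1.565² + 6.864²) = 7.04 kip/in.
φr_n = 0.75 × 0.6 × 70 × (0.707 × 0.375) = 8.351 kip/in → adequate.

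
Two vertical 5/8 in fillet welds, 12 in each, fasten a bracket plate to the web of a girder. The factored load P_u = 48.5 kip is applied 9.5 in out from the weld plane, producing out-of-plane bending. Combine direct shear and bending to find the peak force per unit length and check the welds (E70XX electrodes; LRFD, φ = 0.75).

f_max ≈ 9.81 kip/in; adequate

E70XX → F_EXX = 70 ksi.
L_w = 2 × 12 = 24 in; section modulus (unit throat) S = 2 × L²/6 = 48 in².
Direct shear f_v = P/L_w = 48.5/24 = 2.021 kip/in.
Moment M = P × e = 48.5 × 9.5 = 460.75 kip·in; bending f_b = M/S = 9.599 kip/in.
f_max = √(f_v² + f_b²) = √(2.021² + 9.599²) = 9.809 kip/in.
φr_n = 0.75 × 0.6 × 70 × (0.707 × 0.625) = 13.92 kip/in → adequate.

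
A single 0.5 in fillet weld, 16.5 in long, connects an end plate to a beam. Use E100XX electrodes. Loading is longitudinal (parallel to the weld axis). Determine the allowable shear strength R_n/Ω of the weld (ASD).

E100XX → F_EXX = 100 ksi.
Effective throat t_e = 0.707 × 0.5 = 0.3535 in.
Total length L = 16.5 in; A_we = 0.3535 × 16.5 = 5.833 in².
F_nw = 0.6 F_EXX = 0.6 × 100 = 60 ksi.
R_n = 60 × 5.833 = 350 kip; R_n/Ω = 350/2.0 = 175 kip.

R_n/Ω ≈ 175 kip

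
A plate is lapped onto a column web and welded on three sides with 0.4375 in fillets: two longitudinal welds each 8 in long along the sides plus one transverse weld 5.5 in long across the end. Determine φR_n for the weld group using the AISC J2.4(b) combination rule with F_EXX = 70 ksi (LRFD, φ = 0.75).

t_e = 0.707 × 0.4375 = 0.3093 in.
R_nwl = 0.6 × 70 × 0.3093 × 16 = 207.9 kips (longitudinal, 2 welds).
R_nwt = 0.6 × 70 × 0.3093 × 5.5 = 71.45 kips (transverse, base value).
(i) R_nwl + R_nwt = 279.3 kips; (ii) 0.85 R_nwl + 1.5 R_nwt = 283.9 kips.
R_n = max = 283.9 kips [governs: (ii)]; φR_n = 212.9 kips.

φR_n ≈ 213 kips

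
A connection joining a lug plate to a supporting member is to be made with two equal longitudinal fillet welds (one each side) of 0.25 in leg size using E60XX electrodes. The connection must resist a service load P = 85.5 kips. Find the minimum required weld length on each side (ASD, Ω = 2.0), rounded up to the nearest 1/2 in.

E60XX → F_EXX = 60 ksi.
Throat t_e = 0.707 × 0.25 = 0.1767 in.
r_n/Ω = (0.6 × 60 × 0.1767) / 2.0 = 3.181 kip/in.
L_req = P / (r_n/Ω) = 85.5 / 3.181 = 26.87 in total.
Per side: 26.87 / 2 = 13.44 in.
Round up → use L = 13.5 in on each side.

L = 13.5 in on each side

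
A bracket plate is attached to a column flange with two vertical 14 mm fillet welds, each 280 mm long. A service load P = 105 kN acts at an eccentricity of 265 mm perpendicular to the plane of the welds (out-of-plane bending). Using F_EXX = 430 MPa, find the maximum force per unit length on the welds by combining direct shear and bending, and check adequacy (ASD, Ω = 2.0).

L_w = 2 × 280 = 560 mm; section modulus (unit throat) S = 2 × L²/6 = 26130 mm².
Direct shear f_v = P/L_w = 105×10³/560 = 187.5 N/mm.
Moment M = P × e = 105×10³ × 265 = 27825000 N·mm; bending f_b = M/S = 1065 N/mm.
f_max = √(f_v² + f_b²) = √(187.5² + 1065²) = 1081 N/mm.
r_n/Ω = (1/2.0) × 0.6 × 430 × (0.707 × 14) = 1277 N/mm → adequate.

f_max ≈ 1080 N/mm; adequate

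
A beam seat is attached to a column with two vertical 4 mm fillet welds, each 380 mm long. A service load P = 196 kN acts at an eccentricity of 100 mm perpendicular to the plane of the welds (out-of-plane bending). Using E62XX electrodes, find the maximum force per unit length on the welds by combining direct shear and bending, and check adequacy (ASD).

E62XX → F_EXX = 620 MPa.
L_w = 2 × 380 = 760 mm; section modulus (unit throat) S = 2 × L²/6 = 48130 mm².
Direct shear f_v = P/L_w = 196×10³/760 = 257.9 N/mm.
Moment M = P × e = 196×10³ × 100 = 19600000 N·mm; bending f_b = M/S = 407.2 N/mm.
f_max = √(f_v² + f_b²) = √(257.9² + 407.2²) = 482 N/mm.
r_n/Ω = (1/2.0) × 0.6 × 620 × (0.707 × 4) = 526 N/mm → adequate.

f_max ≈ 482 N/mm; adequate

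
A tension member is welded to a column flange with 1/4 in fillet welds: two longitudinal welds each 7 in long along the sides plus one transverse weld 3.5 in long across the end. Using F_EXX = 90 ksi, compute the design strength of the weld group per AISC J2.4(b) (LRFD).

t_e = 0.707 × 0.25 = 0.1767 in.
R_nwl = 0.6 × 90 × 0.1767 × 14 = 133.6 kip (longitudinal, 2 welds).
R_nwt = 0.6 × 90 × 0.1767 × 3.5 = 33.41 kip (transverse, base value).
(i) R_nwl + R_nwt = 167 kip; (ii) 0.85 R_nwl + 1.5 R_nwt = 163.7 kip.
R_n = max = 167 kip [governs: (i)]; φR_n = 125.3 kip.

φR_n ≈ 125 kip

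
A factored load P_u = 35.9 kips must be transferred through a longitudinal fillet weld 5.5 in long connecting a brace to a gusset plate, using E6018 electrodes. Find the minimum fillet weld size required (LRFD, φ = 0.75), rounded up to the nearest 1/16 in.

E60XX → F_EXX = 60 ksi.
Total weld length L = 5.5 in.
Required throat t_e = P_u / (φ × 0.6 F_EXX × L) = 35.9 / (0.75 × 0.6 × 60 × 5.5) = 0.2418 in.
Required leg w = t_e / 0.707 = 0.3419 in → use 3/8 in.

w = 3/8 in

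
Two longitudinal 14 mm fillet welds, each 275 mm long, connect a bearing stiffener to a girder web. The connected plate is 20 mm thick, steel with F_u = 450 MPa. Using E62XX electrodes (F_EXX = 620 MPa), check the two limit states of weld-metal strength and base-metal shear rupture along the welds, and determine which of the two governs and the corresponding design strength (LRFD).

t_e = 0.707 × 14 = 9.898 mm; L = 550 mm.
Weld metal: φR_n = 0.75 × 0.6 × 620 × 9.898 × 550 × 10⁻³ = 1519 kN.
Base metal (shear rupture): φR_n = 0.75 × 0.6 × 450 × 20 × 550 × 10⁻³ = 2228 kN.
Governing: weld metal.

φR_n ≈ 1520 kN (weld metal governs)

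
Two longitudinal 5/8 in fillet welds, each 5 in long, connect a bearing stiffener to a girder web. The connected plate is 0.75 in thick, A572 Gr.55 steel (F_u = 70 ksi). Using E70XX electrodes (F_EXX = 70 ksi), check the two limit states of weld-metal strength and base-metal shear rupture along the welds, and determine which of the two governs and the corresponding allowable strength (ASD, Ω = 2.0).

t_e = 0.707 × 0.625 = 0.4419 in; L = 10 in.
Weld metal: R_n/Ω = (1/2.0) × 0.6 × 70 × 0.4419 × 10 = 92.79 kip.
Base metal (shear rupture): R_n/Ω = (1/2.0) × 0.6 × 70 × 0.75 × 10 = 157.5 kip.
Governing: weld metal.

R_n/Ω ≈ 92.8 kip (weld metal governs)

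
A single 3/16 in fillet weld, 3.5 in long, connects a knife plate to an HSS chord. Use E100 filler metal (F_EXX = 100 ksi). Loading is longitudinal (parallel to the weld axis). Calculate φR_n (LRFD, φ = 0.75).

φR_n ≈ 20.9 kip

Effective throat t_e = 0.707 × 0.1875 = 0.1326 in.
Total length L = 3.5 in; A_we = 0.1326 × 3.5 = 0.464 in².
F_nw = 0.6 F_EXX = 0.6 × 100 = 60 ksi.
φR_n = 0.75 × 60 × 0.464 = 20.88 kip.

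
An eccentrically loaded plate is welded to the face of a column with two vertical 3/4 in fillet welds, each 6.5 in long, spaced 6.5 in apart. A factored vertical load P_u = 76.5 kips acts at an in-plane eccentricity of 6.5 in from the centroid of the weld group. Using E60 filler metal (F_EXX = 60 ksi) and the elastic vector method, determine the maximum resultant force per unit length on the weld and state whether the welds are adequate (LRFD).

f_max ≈ 17.2 kip/in; NOT adequate

Total weld length L_w = 13 in. Treat welds as unit-width lines.
Polar moment about centroid: J = 2[d³/12 + d(b/2)²] = 2[6.5³/12 + 6.5×3.25²] = 183.1 in³.
Direct shear f_v = P/L_w = 76.5 / 13 = 5.885 kip/in (vertical).
Torsion M = P·e = 76.5 × 6.5 = 497.25 kip·in.
Critical point at (x, y) = (3.25, 3.25) from centroid. f_tx = M·y/J = 8.827 kip/in; f_ty = M·x/J = 8.827 kip/in.
Resultant f_max = √[f_tx² + (f_v + f_ty)²] = √[8.827² + (5.885 + 8.827)²] = 17.16 kip/in.
Capacity per unit length: φr_n = 0.75 × 0.6 × 60 × (0.707 × 0.75) = 14.32 kip/in.
17.16 > 14.32 → NOT adequate.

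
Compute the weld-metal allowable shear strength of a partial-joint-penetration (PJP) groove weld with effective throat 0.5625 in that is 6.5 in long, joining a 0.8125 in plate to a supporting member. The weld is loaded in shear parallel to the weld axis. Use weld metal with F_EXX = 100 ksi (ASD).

Effective throat (given) t_e = 0.5625 in.
A_we = 0.5625 × 6.5 = 3.656 in².
F_nw = 0.6 F_EXX = 60 ksi.
R_n/Ω = (60 × 3.656) / 2.0 = 109.7 kips.

R_n/Ω ≈ 110 kips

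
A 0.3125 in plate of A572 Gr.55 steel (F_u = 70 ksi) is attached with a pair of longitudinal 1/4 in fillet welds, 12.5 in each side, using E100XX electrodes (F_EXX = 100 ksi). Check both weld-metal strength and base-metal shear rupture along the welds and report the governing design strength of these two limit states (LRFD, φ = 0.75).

φR_n ≈ 199 kip (weld metal governs)

t_e = 0.707 × 0.25 = 0.1767 in; L = 25 in.
Weld metal: φR_n = 0.75 × 0.6 × 100 × 0.1767 × 25 = 198.8 kip.
Base metal (shear rupture): φR_n = 0.75 × 0.6 × 70 × 0.3125 × 25 = 246.1 kip.
Governing: weld metal.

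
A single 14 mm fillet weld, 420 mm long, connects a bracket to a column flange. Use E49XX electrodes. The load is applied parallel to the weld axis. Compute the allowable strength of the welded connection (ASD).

R_n/Ω ≈ 611 kN

E49XX → F_EXX = 490 MPa.
Effective throat t_e = 0.707 × 14 = 9.898 mm.
Total length L = 420 mm; A_we = 9.898 × 420 = 4157 mm².
F_nw = 0.6 F_EXX = 0.6 × 490 = 294 MPa.
R_n = 294 × 4157 × 10⁻³ = 1222 kN; R_n/Ω = 1222/2.0 = 611.1 kN.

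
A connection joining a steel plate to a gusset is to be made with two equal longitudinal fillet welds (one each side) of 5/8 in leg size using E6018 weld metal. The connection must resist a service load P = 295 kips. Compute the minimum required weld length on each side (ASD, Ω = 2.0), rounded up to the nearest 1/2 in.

L = 19 in on each side

E60XX → F_EXX = 60 ksi.
Throat t_e = 0.707 × 0.625 = 0.4419 in.
r_n/Ω = (0.6 × 60 × 0.4419) / 2.0 = 7.954 kip/in.
L_req = P / (r_n/Ω) = 295 / 7.954 = 37.09 in total.
Per side: 37.09 / 2 = 18.54 in.
Round up → use L = 19 in on each side.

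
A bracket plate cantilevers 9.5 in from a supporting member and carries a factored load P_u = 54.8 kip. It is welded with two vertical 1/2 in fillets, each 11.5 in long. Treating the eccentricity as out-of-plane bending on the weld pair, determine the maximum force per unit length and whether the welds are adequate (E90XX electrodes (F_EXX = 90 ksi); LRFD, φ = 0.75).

f_max ≈ 12 kip/in; adequate

L_w = 2 × 11.5 = 23 in; section modulus (unit throat) S = 2 × L²/6 = 44.08 in².
Direct shear f_v = P/L_w = 54.8/23 = 2.383 kip/in.
Moment M = P × e = 54.8 × 9.5 = 520.6 kip·in; bending f_b = M/S = 11.81 kip/in.
f_max = √(f_v² + f_b²) = √(2.383² + 11.81²) = 12.05 kip/in.
φr_n = 0.75 × 0.6 × 90 × (0.707 × 0.5) = 14.32 kip/in → adequate.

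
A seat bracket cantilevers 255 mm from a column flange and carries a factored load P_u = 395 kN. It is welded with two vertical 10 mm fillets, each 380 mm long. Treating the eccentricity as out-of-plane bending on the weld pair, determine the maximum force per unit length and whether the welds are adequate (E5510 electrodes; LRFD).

E55XX → F_EXX = 550 MPa.
L_w = 2 × 380 = 760 mm; section modulus (unit throat) S = 2 × L²/6 = 48130 mm².
Direct shear f_v = P/L_w = 395×10³/760 = 519.7 N/mm.
Moment M = P × e = 395×10³ × 255 = 100720000 N·mm; bending f_b = M/S = 2093 N/mm.
f_max = √(f_v² + f_b²) = √(519.7² + 2093²) = 2156 N/mm.
φr_n = 0.75 × 0.6 × 550 × (0.707 × 10) = 1750 N/mm → NOT adequate.

f_max ≈ 2160 N/mm; NOT adequate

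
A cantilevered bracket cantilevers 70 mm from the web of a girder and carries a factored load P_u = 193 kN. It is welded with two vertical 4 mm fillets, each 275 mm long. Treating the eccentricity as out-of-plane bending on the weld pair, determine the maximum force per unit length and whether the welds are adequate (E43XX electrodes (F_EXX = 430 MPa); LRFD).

L_w = 2 × 275 = 550 mm; section modulus (unit throat) S = 2 × L²/6 = 25210 mm².
Direct shear f_v = P/L_w = 193×10³/550 = 350.9 N/mm.
Moment M = P × e = 193×10³ × 70 = 13510000 N·mm; bending f_b = M/S = 535.9 N/mm.
f_max = √(f_v² + f_b²) = √(350.9² + 535.9²) = 640.6 N/mm.
φr_n = 0.75 × 0.6 × 430 × (0.707 × 4) = 547.2 N/mm → NOT adequate.

f_max ≈ 641 N/mm; NOT adequate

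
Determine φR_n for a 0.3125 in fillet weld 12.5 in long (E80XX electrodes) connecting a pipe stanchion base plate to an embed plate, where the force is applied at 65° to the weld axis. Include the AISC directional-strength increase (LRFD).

φR_n ≈ 142 kip

E80XX → F_EXX = 80 ksi.
t_e = 0.707 × 0.3125 = 0.2209 in; A_we = 0.2209 × 12.5 = 2.762 in².
Directional factor: 1.0 + 0.5 sin^1.5(65°) = 1.431.
F_nw = 0.6 × 80 × 1.431 = 68.71 ksi.
φR_n = 0.75 × 68.71 × 2.762 = 142.3 kip.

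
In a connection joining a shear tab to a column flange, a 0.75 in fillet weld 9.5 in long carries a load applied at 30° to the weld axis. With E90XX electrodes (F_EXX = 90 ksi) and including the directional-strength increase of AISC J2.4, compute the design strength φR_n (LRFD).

φR_n ≈ 240 kips

t_e = 0.707 × 0.75 = 0.5302 in; A_we = 0.5302 × 9.5 = 5.037 in².
Directional factor: 1.0 + 0.5 sin^1.5(30°) = 1.177.
F_nw = 0.6 × 90 × 1.177 = 63.55 ksi.
φR_n = 0.75 × 63.55 × 5.037 = 240.1 kips.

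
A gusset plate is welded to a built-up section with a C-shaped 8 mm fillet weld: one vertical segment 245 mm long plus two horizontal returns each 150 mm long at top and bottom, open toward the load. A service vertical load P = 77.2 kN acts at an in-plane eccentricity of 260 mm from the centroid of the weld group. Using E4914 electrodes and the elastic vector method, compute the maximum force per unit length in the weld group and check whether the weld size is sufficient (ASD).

f_max ≈ 570 N/mm; adequate

E49XX → F_EXX = 490 MPa.
Total weld length L_w = 545 mm. Treat welds as unit-width lines.
Centroid: x̄ = 2×150×75 / 545 = 41.28 mm from the vertical weld.
Polar moment about centroid: J = I_x + I_y = [245³/12 + 2×150×122.5²] + [245×41.28² + 2(150³/12 + 150×33.72²)] = 7048000 mm³.
Direct shear f_v = P/L_w = 77.2×10³ / 545 = 141.7 N/mm (vertical).
Torsion M = P·e = 77.2×10³ × 260 = 20072000 N·mm.
Critical point at (x, y) = (108.7, 122.5) from centroid. f_tx = M·y/J = 348.8 N/mm; f_ty = M·x/J = 309.6 N/mm.
Resultant f_max = √[f_tx² + (f_v + f_ty)²] = √[348.8² + (141.7 + 309.6)²] = 570.4 N/mm.
Capacity per unit length: r_n/Ω = (1/2.0) × 0.6 × 490 × (0.707 × 8) = 831.4 N/mm.
570.4 ≤ 831.4 → adequate.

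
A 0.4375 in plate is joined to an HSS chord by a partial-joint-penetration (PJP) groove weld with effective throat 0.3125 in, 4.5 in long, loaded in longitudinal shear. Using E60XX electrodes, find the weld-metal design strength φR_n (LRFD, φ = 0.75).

φR_n ≈ 38 kips

E60XX → F_EXX = 60 ksi.
Effective throat (given) t_e = 0.3125 in.
A_we = 0.3125 × 4.5 = 1.406 in².
F_nw = 0.6 F_EXX = 36 ksi.
φR_n = 0.75 × 36 × 1.406 = 37.97 kips.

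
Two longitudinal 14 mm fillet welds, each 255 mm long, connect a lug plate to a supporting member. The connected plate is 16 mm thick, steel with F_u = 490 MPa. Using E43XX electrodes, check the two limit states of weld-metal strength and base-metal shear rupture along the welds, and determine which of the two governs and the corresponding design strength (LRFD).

E43XX → F_EXX = 430 MPa.
t_e = 0.707 × 14 = 9.898 mm; L = 510 mm.
Weld metal: φR_n = 0.75 × 0.6 × 430 × 9.898 × 510 × 10⁻³ = 976.8 kN.
Base metal (shear rupture): φR_n = 0.75 × 0.6 × 490 × 16 × 510 × 10⁻³ = 1799 kN.
Governing: weld metal.

φR_n ≈ 977 kN (weld metal governs)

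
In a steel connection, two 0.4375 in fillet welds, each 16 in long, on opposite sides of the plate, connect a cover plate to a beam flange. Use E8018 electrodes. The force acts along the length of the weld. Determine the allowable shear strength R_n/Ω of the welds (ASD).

E80XX → F_EXX = 80 ksi.
Effective throat t_e = 0.707 × 0.4375 = 0.3093 in.
Total length L = 32 in; A_we = 0.3093 × 32 = 9.898 in².
F_nw = 0.6 F_EXX = 0.6 × 80 = 48 ksi.
R_n = 48 × 9.898 = 475.1 kips; R_n/Ω = 475.1/2.0 = 237.6 kips.

R_n/Ω ≈ 238 kips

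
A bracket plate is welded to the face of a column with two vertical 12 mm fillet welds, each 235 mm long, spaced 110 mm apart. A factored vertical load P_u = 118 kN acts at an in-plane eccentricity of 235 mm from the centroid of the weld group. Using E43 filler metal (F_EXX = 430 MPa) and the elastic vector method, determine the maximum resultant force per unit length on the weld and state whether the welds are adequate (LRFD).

Total weld length L_w = 470 mm. Treat welds as unit-width lines.
Polar moment about centroid: J = 2[d³/12 + d(b/2)²] = 2[235³/12 + 235×55²] = 3585000 mm³.
Direct shear f_v = P/L_w = 118×10³ / 470 = 251.1 N/mm (vertical).
Torsion M = P·e = 118×10³ × 235 = 27730000 N·mm.
Critical point at (x, y) = (55, 117.5) from centroid. f_tx = M·y/J = 908.9 N/mm; f_ty = M·x/J = 425.5 N/mm.
Resultant f_max = √[f_tx² + (f_v + f_ty)²] = √[908.9² + (251.1 + 425.5)²] = 1133 N/mm.
Capacity per unit length: φr_n = 0.75 × 0.6 × 430 × (0.707 × 12) = 1642 N/mm.
1133 ≤ 1642 → adequate.

f_max ≈ 1130 N/mm; adequate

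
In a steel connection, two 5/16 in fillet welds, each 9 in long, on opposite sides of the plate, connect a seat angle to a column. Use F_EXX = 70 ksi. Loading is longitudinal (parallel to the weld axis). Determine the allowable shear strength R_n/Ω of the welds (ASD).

Effective throat t_e = 0.707 × 0.3125 = 0.2209 in.
Total length L = 18 in; A_we = 0.2209 × 18 = 3.977 in².
F_nw = 0.6 F_EXX = 0.6 × 70 = 42 ksi.
R_n = 42 × 3.977 = 167 kip; R_n/Ω = 167/2.0 = 83.51 kip.

R_n/Ω ≈ 83.5 kip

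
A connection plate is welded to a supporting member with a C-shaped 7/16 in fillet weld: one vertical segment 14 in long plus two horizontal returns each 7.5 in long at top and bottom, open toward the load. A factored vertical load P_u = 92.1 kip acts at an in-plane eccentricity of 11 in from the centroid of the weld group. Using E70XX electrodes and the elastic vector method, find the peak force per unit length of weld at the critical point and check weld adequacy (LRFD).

E70XX → F_EXX = 70 ksi.
Total weld length L_w = 29 in. Treat welds as unit-width lines.
Centroid: x̄ = 2×7.5×3.75 / 29 = 1.94 in from the vertical weld.
Polar moment about centroid: J = I_x + I_y = [14³/12 + 2×7.5×7²] + [14×1.94² + 2(7.5³/12 + 7.5×1.81²)] = 1136 in³.
Direct shear f_v = P/L_w = 92.1 / 29 = 3.176 kip/in (vertical).
Torsion M = P·e = 92.1 × 11 = 1013.1 kip·in.
Critical point at (x, y) = (5.56, 7) from centroid. f_tx = M·y/J = 6.244 kip/in; f_ty = M·x/J = 4.96 kip/in.
Resultant f_max = √[f_tx² + (f_v + f_ty)²] = √[6.244² + (3.176 + 4.96)²] = 10.26 kip/in.
Capacity per unit length: φr_n = 0.75 × 0.6 × 70 × (0.707 × 0.4375) = 9.743 kip/in.
10.26 > 9.743 → NOT adequate.

f_max ≈ 10.3 kip/in; NOT adequate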